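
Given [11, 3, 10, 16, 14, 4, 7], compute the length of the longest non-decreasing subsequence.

One longest non-decreasing subsequence is 3, 10, 16 (positions 2,3,4), of length 3; no longer one exists.

3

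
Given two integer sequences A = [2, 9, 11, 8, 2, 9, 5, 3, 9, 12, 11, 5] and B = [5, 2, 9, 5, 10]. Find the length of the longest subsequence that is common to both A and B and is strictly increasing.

2

For each value that appears in both, track the longest common increasing run ending there.
The best achievable length is 2; one witness is 2, 9 (A-positions 1,2, B-positions 2,3).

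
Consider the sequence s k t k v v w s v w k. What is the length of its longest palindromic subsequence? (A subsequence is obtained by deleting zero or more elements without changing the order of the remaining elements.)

5

Using dp[i][j] = 2 + dp[i+1][j−1] if the ends match, else max(dp[i+1][j], dp[i][j−1]):
dp[1][11] = 5. A witness is kwvwk at positions 2,7,9,10,11.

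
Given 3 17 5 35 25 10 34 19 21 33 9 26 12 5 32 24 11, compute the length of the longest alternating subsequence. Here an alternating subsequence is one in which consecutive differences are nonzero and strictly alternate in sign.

13

Track the best alternating length ending on an up-step vs a down-step at each position: up/down = 1/1, 2/1, 2/3, 4/1, 4/5, 4/5, 6/5, 6/7, 8/7, 8/7, 4/9, 10/9, 10/11, 2/11, 12/9, 12/13, 12/13.
The maximum over both is 13; one such subsequence is 3, 17, 5, 35, 25, 34, 19, 21, 9, 26, 12, 32, 24.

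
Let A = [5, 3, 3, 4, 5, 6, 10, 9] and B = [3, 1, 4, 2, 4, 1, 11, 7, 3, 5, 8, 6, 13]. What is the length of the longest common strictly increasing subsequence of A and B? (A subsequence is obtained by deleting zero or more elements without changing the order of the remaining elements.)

A longest common strictly increasing subsequence is 3, 4, 5, 6 (length 4); it appears in order in both A and B, and no longer such subsequence exists.

4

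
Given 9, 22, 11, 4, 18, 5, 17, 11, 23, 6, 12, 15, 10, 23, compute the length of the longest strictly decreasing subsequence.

Let dp[i] be the longest decreasing subsequence ending at position i. Then dp = [1, 1, 2, 3, 2, 3, 3, 4, 1, 5, 4, 4, 5, 1].
The maximum is 5; one witness is 22, 18, 17, 11, 6 at positions 2,5,7,8,10.

5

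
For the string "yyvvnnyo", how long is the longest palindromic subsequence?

4

One longest palindromic subsequence is ynny (positions 2,5,6,7); it reads the same forward and backward, and the interval DP gives dp[1][8] = 4.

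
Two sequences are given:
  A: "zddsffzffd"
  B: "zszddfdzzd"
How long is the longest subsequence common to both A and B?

6

A longest common subsequence is zddfzd (length 6); the LCS DP confirms no longer common subsequence exists.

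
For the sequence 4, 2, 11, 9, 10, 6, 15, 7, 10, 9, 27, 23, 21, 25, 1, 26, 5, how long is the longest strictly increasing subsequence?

Scanning left to right, the best length ending at each element is: 4→1, 2→1, 11→2, 9→2, 10→3, 6→2, 15→4, 7→3, 10→4, 9→4, 27→5, 23→5, 21→5, 25→6, 1→1, 26→7, 5→2.
So the longest increasing subsequence has length 7, e.g. 4, 9, 10, 15, 23, 25, 26.

7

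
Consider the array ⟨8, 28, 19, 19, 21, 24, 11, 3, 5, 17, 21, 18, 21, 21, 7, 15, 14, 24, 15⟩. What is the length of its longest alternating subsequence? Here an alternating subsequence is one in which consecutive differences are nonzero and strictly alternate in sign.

A longest alternating subsequence is 8, 28, 19, 21, 11, 21, 18, 21, 7, 15, 14, 24, 15 (positions 1,2,3,5,7,11,12,13,15,16,17,18,19); its 12 consecutive differences strictly alternate in sign, and length 13 is optimal.

13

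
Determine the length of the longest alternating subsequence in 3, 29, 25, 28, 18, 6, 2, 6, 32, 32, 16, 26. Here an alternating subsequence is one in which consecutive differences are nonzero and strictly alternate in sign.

A longest alternating subsequence is 3, 29, 25, 28, 18, 32, 16, 26 (positions 1,2,3,4,5,9,11,12); its 7 consecutive differences strictly alternate in sign, and length 8 is optimal.

8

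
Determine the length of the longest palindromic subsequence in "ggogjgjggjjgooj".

10

One longest palindromic subsequence is ogjjggjjgo (positions 3,4,5,7,8,9,10,11,12,14); it reads the same forward and backward, and the interval DP gives dp[1][15] = 10.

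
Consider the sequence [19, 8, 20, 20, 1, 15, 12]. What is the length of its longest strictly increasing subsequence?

2

One longest increasing subsequence is 19, 20 (positions 1,3), of length 2; no longer one exists.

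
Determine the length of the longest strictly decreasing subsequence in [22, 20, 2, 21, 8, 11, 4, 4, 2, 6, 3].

Let dp[i] be the longest decreasing subsequence ending at position i. Then dp = [1, 2, 3, 2, 3, 3, 4, 4, 5, 4, 5].
The maximum is 5; one witness is 22, 20, 8, 4, 2 at positions 1,2,5,7,9.

5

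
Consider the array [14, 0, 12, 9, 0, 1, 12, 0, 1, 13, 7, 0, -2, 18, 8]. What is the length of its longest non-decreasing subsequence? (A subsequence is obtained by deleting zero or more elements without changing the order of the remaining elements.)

6

Let dp[i] be the longest non-decreasing subsequence ending at position i. Then dp = [1, 1, 2, 2, 2, 3, 4, 3, 4, 5, 5, 4, 1, 6, 6].
The maximum is 6; one witness is 0, 0, 1, 12, 13, 18 at positions 2,5,6,7,10,14.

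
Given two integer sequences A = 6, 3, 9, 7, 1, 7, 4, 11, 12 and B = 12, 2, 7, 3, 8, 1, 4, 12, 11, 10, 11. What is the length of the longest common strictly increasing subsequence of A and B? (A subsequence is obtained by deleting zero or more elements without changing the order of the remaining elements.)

For each value that appears in both, track the longest common increasing run ending there.
The best achievable length is 3; one witness is 3, 4, 12 (A-positions 2,7,9, B-positions 4,7,8).

3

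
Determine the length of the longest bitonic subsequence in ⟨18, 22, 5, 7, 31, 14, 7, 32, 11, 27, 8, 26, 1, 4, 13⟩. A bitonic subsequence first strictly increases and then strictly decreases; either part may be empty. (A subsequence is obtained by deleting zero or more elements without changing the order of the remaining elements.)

One longest bitonic subsequence is 18, 22, 31, 14, 11, 8, 4 (positions 1,2,5,6,9,11,14): it rises to 31 then falls. Length 7 is optimal.

7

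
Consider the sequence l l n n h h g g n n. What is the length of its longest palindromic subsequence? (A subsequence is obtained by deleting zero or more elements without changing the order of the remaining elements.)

6

Using dp[i][j] = 2 + dp[i+1][j−1] if the ends match, else max(dp[i+1][j], dp[i][j−1]):
dp[1][10] = 6. A witness is nnggnn at positions 3,4,7,8,9,10.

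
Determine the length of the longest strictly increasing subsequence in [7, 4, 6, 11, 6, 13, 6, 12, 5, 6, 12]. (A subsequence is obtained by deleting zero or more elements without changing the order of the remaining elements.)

4

Let dp[i] be the longest increasing subsequence ending at position i. Then dp = [1, 1, 2, 3, 2, 4, 2, 4, 2, 3, 4].
The maximum is 4; one witness is 4, 6, 11, 13 at positions 2,3,4,6.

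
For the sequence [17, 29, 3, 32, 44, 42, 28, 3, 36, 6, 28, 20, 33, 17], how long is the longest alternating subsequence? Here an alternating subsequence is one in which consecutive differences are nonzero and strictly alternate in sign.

Track the best alternating length ending on an up-step vs a down-step at each position: up/down = 1/1, 2/1, 1/3, 4/1, 4/1, 4/5, 4/5, 1/5, 6/5, 6/7, 8/7, 8/9, 10/7, 8/11.
The maximum over both is 11; one such subsequence is 17, 29, 3, 32, 28, 36, 6, 28, 20, 33, 17.

11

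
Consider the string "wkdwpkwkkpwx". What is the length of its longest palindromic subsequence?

One longest palindromic subsequence is wpkkkpw (positions 4,5,6,8,9,10,11); it reads the same forward and backward, and the interval DP gives dp[1][12] = 7.

7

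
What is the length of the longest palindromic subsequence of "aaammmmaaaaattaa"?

10

One longest palindromic subsequence is aaaaaaaaaa (positions 1,2,3,8,9,10,11,12,15,16); it reads the same forward and backward, and the interval DP gives dp[1][16] = 10.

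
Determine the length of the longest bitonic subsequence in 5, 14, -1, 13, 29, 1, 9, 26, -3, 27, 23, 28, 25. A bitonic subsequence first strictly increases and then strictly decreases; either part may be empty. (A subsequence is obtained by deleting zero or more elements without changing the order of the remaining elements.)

7

Let inc[i] be the LIS ending at i and dec[i] the longest strictly decreasing subsequence starting at i. inc = [1, 2, 1, 2, 3, 2, 3, 4, 1, 5, 4, 6, 5], dec = [3, 4, 2, 3, 3, 2, 2, 2, 1, 2, 1, 2, 1].
max_i inc[i]+dec[i]−1 = 7, with one witness -1, 1, 9, 26, 27, 28, 25.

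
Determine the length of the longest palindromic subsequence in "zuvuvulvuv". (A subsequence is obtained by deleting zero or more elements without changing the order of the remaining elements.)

7

One longest palindromic subsequence is vuvlvuv (positions 3,4,5,7,8,9,10); it reads the same forward and backward, and the interval DP gives dp[1][10] = 7.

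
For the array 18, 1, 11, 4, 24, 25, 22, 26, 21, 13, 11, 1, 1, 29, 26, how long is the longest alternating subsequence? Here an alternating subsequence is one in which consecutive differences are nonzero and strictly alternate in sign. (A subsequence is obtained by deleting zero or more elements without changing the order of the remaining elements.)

10

A longest alternating subsequence is 18, 1, 11, 4, 24, 22, 26, 21, 29, 26 (positions 1,2,3,4,5,7,8,9,14,15); its 9 consecutive differences strictly alternate in sign, and length 10 is optimal.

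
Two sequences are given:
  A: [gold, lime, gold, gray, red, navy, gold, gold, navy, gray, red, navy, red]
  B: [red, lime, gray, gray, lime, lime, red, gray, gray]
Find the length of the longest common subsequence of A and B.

4

Backtracking the LCS table gives one alignment: lime (A2,B2) → gray (A4,B4) → red (A5,B7) → gray (A10,B9).
So the longest common subsequence has length 4.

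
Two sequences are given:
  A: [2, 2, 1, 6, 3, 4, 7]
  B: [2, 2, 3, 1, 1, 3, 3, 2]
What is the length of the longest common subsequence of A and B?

Backtracking the LCS table gives one alignment: 2 (A1,B1) → 2 (A2,B2) → 1 (A3,B5) → 3 (A5,B7).
So the longest common subsequence has length 4.

4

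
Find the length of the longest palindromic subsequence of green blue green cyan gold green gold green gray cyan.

5

One longest palindromic subsequence is cyan green gold green cyan (positions 4,6,7,8,10); it reads the same forward and backward, and the interval DP gives dp[1][10] = 5.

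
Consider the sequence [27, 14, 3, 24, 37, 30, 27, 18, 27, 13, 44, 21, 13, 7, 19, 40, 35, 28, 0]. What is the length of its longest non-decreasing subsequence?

5

One longest non-decreasing subsequence is 14, 24, 27, 27, 44 (positions 2,4,7,9,11), of length 5; no longer one exists.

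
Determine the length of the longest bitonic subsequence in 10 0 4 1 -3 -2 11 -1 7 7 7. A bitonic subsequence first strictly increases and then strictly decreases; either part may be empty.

Let inc[i] be the LIS ending at i and dec[i] the longest strictly decreasing subsequence starting at i. inc = [1, 1, 2, 2, 1, 2, 3, 3, 4, 4, 4], dec = [4, 2, 3, 2, 1, 1, 2, 1, 1, 1, 1].
max_i inc[i]+dec[i]−1 = 4, with one witness 10, 4, 1, -1.

4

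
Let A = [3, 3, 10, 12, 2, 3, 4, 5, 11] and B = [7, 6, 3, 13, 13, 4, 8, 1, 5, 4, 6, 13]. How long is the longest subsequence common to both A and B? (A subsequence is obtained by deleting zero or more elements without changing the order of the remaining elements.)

3

A longest common subsequence is 3, 4, 5 (length 3); the LCS DP confirms no longer common subsequence exists.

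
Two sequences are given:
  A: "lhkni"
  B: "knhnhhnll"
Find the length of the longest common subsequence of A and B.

2

Backtracking the LCS table gives one alignment: h (A2,B6) → n (A4,B7).
So the longest common subsequence has length 2.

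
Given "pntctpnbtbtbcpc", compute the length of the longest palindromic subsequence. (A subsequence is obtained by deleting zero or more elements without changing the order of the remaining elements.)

9

Using dp[i][j] = 2 + dp[i+1][j−1] if the ends match, else max(dp[i+1][j], dp[i][j−1]):
dp[1][15] = 9. A witness is cpbtbtbpc at positions 4,6,8,9,10,11,12,14,15.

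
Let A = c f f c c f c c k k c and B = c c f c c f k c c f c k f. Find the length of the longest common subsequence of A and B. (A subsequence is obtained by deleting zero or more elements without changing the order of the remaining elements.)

Backtracking the LCS table gives one alignment: c (A1,B2) → f (A2,B3) → f (A3,B6) → c (A4,B8) → c (A5,B9) → f (A6,B10) → c (A8,B11) → k (A9,B12).
So the longest common subsequence has length 8.

8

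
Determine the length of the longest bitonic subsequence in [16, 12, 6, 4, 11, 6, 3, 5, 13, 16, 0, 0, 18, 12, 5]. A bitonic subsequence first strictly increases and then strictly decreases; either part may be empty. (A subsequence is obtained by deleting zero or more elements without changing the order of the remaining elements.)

7

Let inc[i] be the LIS ending at i and dec[i] the longest strictly decreasing subsequence starting at i. inc = [1, 1, 1, 1, 2, 2, 1, 2, 3, 4, 1, 1, 5, 3, 2], dec = [6, 5, 4, 3, 4, 3, 2, 2, 3, 3, 1, 1, 3, 2, 1].
max_i inc[i]+dec[i]−1 = 7, with one witness 6, 11, 13, 16, 18, 12, 5.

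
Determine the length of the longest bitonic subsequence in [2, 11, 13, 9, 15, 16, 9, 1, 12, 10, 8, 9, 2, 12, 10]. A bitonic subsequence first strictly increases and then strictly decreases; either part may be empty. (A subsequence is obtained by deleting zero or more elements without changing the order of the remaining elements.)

Let inc[i] be the LIS ending at i and dec[i] the longest strictly decreasing subsequence starting at i. inc = [1, 2, 3, 2, 4, 5, 2, 1, 3, 3, 2, 3, 2, 4, 4], dec = [2, 4, 5, 3, 5, 5, 3, 1, 4, 3, 2, 2, 1, 2, 1].
max_i inc[i]+dec[i]−1 = 9, with one witness 2, 11, 13, 15, 16, 12, 10, 9, 2.

9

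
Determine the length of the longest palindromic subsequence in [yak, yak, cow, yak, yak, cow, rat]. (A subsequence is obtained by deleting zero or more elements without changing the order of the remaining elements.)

Using dp[i][j] = 2 + dp[i+1][j−1] if the ends match, else max(dp[i+1][j], dp[i][j−1]):
dp[1][7] = 5. A witness is yak yak cow yak yak at positions 1,2,3,4,5.

5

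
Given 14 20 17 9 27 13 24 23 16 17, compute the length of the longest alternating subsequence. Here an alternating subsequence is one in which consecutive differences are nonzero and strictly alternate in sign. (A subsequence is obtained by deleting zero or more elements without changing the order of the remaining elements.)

Track the best alternating length ending on an up-step vs a down-step at each position: up/down = 1/1, 2/1, 2/3, 1/3, 4/1, 4/5, 6/5, 6/7, 6/7, 8/7.
The maximum over both is 8; one such subsequence is 14, 20, 17, 27, 13, 24, 16, 17.

8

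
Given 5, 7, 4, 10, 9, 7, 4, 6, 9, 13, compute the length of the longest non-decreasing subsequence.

5

Scanning left to right, the best length ending at each element is: 5→1, 7→2, 4→1, 10→3, 9→3, 7→3, 4→2, 6→3, 9→4, 13→5.
So the longest non-decreasing subsequence has length 5, e.g. 5, 7, 9, 9, 13.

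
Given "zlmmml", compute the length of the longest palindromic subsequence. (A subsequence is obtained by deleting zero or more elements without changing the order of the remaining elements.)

5

Using dp[i][j] = 2 + dp[i+1][j−1] if the ends match, else max(dp[i+1][j], dp[i][j−1]):
dp[1][6] = 5. A witness is lmmml at positions 2,3,4,5,6.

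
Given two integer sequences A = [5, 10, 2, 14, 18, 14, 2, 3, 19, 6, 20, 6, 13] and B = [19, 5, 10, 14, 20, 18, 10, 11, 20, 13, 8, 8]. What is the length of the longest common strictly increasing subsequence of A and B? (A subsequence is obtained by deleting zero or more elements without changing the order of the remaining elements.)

For each value that appears in both, track the longest common increasing run ending there.
The best achievable length is 5; one witness is 5, 10, 14, 18, 20 (A-positions 1,2,4,5,11, B-positions 2,3,4,6,9).

5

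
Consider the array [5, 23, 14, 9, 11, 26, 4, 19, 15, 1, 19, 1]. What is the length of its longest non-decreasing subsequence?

Let dp[i] be the longest non-decreasing subsequence ending at position i. Then dp = [1, 2, 2, 2, 3, 4, 1, 4, 4, 1, 5, 2].
The maximum is 5; one witness is 5, 9, 11, 19, 19 at positions 1,4,5,8,11.

5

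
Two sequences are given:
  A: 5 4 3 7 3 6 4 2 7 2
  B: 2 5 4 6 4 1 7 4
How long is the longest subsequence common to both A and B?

Backtracking the LCS table gives one alignment: 5 (A1,B2) → 4 (A2,B3) → 6 (A6,B4) → 4 (A7,B5) → 7 (A9,B7).
So the longest common subsequence has length 5.

5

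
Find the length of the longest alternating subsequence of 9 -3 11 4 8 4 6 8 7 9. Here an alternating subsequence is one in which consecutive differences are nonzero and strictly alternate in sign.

9

A longest alternating subsequence is 9, -3, 11, 4, 8, 4, 8, 7, 9 (positions 1,2,3,4,5,6,8,9,10); its 8 consecutive differences strictly alternate in sign, and length 9 is optimal.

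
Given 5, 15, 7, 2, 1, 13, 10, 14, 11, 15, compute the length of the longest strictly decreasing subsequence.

4

Scanning left to right, the best length ending at each element is: 5→1, 15→1, 7→2, 2→3, 1→4, 13→2, 10→3, 14→2, 11→3, 15→1.
So the longest decreasing subsequence has length 4, e.g. 15, 7, 2, 1.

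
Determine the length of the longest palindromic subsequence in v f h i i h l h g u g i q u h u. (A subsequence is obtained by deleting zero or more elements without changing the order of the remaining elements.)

7

One longest palindromic subsequence is higugih (positions 3,5,9,10,11,12,15); it reads the same forward and backward, and the interval DP gives dp[1][16] = 7.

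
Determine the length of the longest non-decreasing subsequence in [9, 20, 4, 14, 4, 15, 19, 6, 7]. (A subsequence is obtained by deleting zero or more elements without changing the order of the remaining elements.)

One longest non-decreasing subsequence is 9, 14, 15, 19 (positions 1,4,6,7), of length 4; no longer one exists.

4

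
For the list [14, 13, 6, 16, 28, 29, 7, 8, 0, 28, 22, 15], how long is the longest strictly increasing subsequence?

Scanning left to right, the best length ending at each element is: 14→1, 13→1, 6→1, 16→2, 28→3, 29→4, 7→2, 8→3, 0→1, 28→4, 22→4, 15→4.
So the longest increasing subsequence has length 4, e.g. 14, 16, 28, 29.

4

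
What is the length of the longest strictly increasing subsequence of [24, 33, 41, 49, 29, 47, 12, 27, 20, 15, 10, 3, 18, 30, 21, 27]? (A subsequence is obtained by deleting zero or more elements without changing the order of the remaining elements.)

Let dp[i] be the longest increasing subsequence ending at position i. Then dp = [1, 2, 3, 4, 2, 4, 1, 2, 2, 2, 1, 1, 3, 4, 4, 5].
The maximum is 5; one witness is 12, 15, 18, 21, 27 at positions 7,10,13,15,16.

5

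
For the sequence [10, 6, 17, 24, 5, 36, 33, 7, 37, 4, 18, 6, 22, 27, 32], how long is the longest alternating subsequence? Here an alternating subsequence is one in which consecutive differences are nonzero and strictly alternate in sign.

11

A longest alternating subsequence is 10, 6, 17, 5, 36, 33, 37, 4, 18, 6, 22 (positions 1,2,3,5,6,7,9,10,11,12,13); its 10 consecutive differences strictly alternate in sign, and length 11 is optimal.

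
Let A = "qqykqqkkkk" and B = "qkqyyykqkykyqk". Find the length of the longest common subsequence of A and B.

8

A longest common subsequence is qqykqkkk (length 8); the LCS DP confirms no longer common subsequence exists.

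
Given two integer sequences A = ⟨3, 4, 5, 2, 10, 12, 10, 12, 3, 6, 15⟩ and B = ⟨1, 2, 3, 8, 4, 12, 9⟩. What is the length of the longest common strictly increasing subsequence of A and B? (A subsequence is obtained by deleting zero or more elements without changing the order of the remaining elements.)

A longest common strictly increasing subsequence is 3, 4, 12 (length 3); it appears in order in both A and B, and no longer such subsequence exists.

3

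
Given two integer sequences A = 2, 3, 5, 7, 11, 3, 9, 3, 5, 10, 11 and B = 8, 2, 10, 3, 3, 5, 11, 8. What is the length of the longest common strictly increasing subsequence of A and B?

A longest common strictly increasing subsequence is 2, 3, 5, 11 (length 4); it appears in order in both A and B, and no longer such subsequence exists.

4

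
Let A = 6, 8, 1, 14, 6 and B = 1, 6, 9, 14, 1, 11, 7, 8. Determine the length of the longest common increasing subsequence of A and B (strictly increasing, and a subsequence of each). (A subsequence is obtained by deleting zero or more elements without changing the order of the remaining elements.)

For each value that appears in both, track the longest common increasing run ending there.
The best achievable length is 2; one witness is 1, 6 (A-positions 3,5, B-positions 1,2).

2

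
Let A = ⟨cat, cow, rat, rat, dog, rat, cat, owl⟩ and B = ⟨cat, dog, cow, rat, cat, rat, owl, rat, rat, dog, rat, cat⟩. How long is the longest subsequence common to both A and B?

Backtracking the LCS table gives one alignment: cat (A1,B1) → cow (A2,B3) → rat (A3,B8) → rat (A4,B9) → dog (A5,B10) → rat (A6,B11) → cat (A7,B12).
So the longest common subsequence has length 7.

7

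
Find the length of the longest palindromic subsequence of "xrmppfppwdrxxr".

One longest palindromic subsequence is xrppfpprx (positions 1,2,4,5,6,7,8,11,13); it reads the same forward and backward, and the interval DP gives dp[1][14] = 9.

9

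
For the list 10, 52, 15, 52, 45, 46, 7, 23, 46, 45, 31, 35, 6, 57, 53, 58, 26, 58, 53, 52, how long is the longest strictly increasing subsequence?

Let dp[i] be the longest increasing subsequence ending at position i. Then dp = [1, 2, 2, 3, 3, 4, 1, 3, 4, 4, 4, 5, 1, 6, 6, 7, 4, 7, 6, 6].
The maximum is 7; one witness is 10, 15, 23, 31, 35, 57, 58 at positions 1,3,8,11,12,14,16.

7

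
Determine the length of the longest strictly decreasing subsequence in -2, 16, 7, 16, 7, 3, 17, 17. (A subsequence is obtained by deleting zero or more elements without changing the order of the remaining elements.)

Scanning left to right, the best length ending at each element is: -2→1, 16→1, 7→2, 16→1, 7→2, 3→3, 17→1, 17→1.
So the longest decreasing subsequence has length 3, e.g. 16, 7, 3.

3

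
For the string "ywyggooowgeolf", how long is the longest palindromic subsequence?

Using dp[i][j] = 2 + dp[i+1][j−1] if the ends match, else max(dp[i+1][j], dp[i][j−1]):
dp[1][14] = 5. A witness is gooog at positions 5,6,7,8,10.

5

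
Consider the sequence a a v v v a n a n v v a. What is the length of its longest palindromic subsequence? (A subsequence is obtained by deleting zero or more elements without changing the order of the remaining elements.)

Using dp[i][j] = 2 + dp[i+1][j−1] if the ends match, else max(dp[i+1][j], dp[i][j−1]):
dp[1][12] = 9. A witness is avvnanvva at positions 1,3,4,7,8,9,10,11,12.

9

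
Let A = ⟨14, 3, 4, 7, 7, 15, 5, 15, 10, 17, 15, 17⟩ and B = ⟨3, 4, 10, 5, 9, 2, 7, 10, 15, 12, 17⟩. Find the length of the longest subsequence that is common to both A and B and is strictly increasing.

For each value that appears in both, track the longest common increasing run ending there.
The best achievable length is 6; one witness is 3, 4, 5, 10, 15, 17 (A-positions 2,3,7,9,11,12, B-positions 1,2,4,8,9,11).

6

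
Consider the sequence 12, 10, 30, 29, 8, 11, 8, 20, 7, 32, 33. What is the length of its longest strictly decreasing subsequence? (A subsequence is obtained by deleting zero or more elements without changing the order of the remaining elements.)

5

One longest decreasing subsequence is 30, 29, 11, 8, 7 (positions 3,4,6,7,9), of length 5; no longer one exists.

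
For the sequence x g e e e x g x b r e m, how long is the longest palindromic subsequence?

7

One longest palindromic subsequence is xgeeegx (positions 1,2,3,4,5,7,8); it reads the same forward and backward, and the interval DP gives dp[1][12] = 7.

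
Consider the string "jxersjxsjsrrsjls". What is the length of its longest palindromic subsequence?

9

Using dp[i][j] = 2 + dp[i+1][j−1] if the ends match, else max(dp[i+1][j], dp[i][j−1]):
dp[1][16] = 9. A witness is jrsjsjsrj at positions 1,4,5,6,8,9,10,12,14.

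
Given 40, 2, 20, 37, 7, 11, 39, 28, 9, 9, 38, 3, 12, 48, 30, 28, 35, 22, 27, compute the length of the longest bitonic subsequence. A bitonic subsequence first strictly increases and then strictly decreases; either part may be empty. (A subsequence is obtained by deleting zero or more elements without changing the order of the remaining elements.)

9

One longest bitonic subsequence is 2, 7, 11, 28, 38, 48, 30, 28, 27 (positions 2,5,6,8,11,14,15,16,19): it rises to 48 then falls. Length 9 is optimal.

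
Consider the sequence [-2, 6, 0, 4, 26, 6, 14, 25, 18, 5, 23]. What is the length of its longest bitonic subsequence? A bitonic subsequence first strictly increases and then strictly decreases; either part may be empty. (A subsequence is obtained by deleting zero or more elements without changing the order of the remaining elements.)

One longest bitonic subsequence is -2, 0, 4, 6, 14, 25, 18, 5 (positions 1,3,4,6,7,8,9,10): it rises to 25 then falls. Length 8 is optimal.

8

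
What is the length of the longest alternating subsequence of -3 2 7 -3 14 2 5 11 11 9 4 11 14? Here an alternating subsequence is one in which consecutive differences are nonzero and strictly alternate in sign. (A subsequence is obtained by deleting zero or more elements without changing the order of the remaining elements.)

8

A longest alternating subsequence is -3, 2, -3, 14, 2, 11, 9, 11 (positions 1,2,4,5,6,8,10,12); its 7 consecutive differences strictly alternate in sign, and length 8 is optimal.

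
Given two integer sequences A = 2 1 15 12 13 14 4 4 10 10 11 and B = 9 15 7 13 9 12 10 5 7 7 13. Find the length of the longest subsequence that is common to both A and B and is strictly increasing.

For each value that appears in both, track the longest common increasing run ending there.
The best achievable length is 2; one witness is 12, 13 (A-positions 4,5, B-positions 6,11).

2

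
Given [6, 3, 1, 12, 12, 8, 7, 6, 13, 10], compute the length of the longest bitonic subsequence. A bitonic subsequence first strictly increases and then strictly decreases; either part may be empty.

5

One longest bitonic subsequence is 6, 12, 8, 7, 6 (positions 1,4,6,7,8): it rises to 12 then falls. Length 5 is optimal.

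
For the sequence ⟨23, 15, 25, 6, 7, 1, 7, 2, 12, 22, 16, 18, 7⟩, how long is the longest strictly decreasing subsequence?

Let dp[i] be the longest decreasing subsequence ending at position i. Then dp = [1, 2, 1, 3, 3, 4, 3, 4, 3, 2, 3, 3, 4].
The maximum is 4; one witness is 23, 15, 6, 1 at positions 1,2,4,6.

4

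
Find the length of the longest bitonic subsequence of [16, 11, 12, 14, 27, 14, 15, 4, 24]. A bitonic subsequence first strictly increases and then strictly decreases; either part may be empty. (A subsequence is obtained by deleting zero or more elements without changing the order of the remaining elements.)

6

One longest bitonic subsequence is 11, 12, 14, 27, 15, 4 (positions 2,3,4,5,7,8): it rises to 27 then falls. Length 6 is optimal.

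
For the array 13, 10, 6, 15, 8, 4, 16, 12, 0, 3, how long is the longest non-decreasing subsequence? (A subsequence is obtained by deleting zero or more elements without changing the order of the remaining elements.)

Let dp[i] be the longest non-decreasing subsequence ending at position i. Then dp = [1, 1, 1, 2, 2, 1, 3, 3, 1, 2].
The maximum is 3; one witness is 13, 15, 16 at positions 1,4,7.

3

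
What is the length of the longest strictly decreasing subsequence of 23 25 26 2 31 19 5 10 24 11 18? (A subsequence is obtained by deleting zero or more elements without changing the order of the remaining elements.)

3

Scanning left to right, the best length ending at each element is: 23→1, 25→1, 26→1, 2→2, 31→1, 19→2, 5→3, 10→3, 24→2, 11→3, 18→3.
So the longest decreasing subsequence has length 3, e.g. 23, 19, 5.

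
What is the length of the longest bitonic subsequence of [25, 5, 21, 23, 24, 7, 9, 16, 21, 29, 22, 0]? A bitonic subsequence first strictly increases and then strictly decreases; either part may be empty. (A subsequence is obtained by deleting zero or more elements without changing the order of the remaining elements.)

8

Let inc[i] be the LIS ending at i and dec[i] the longest strictly decreasing subsequence starting at i. inc = [1, 1, 2, 3, 4, 2, 3, 4, 5, 6, 6, 1], dec = [4, 2, 3, 3, 3, 2, 2, 2, 2, 3, 2, 1].
max_i inc[i]+dec[i]−1 = 8, with one witness 5, 7, 9, 16, 21, 29, 22, 0.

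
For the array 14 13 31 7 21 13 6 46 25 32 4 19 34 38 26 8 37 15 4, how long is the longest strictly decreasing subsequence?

Let dp[i] be the longest decreasing subsequence ending at position i. Then dp = [1, 2, 1, 3, 2, 3, 4, 1, 2, 2, 5, 3, 2, 2, 3, 4, 3, 4, 5].
The maximum is 5; one witness is 14, 13, 7, 6, 4 at positions 1,2,4,7,11.

5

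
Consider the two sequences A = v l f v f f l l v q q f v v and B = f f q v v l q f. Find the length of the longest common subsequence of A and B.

5

A longest common subsequence is vvlqf (length 5); the LCS DP confirms no longer common subsequence exists.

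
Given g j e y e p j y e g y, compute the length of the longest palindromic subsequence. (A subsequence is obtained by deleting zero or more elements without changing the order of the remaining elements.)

7

One longest palindromic subsequence is geyjyeg (positions 1,3,4,7,8,9,10); it reads the same forward and backward, and the interval DP gives dp[1][11] = 7.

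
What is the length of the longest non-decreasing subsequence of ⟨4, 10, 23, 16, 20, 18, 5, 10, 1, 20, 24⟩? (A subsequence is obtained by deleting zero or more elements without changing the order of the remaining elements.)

Let dp[i] be the longest non-decreasing subsequence ending at position i. Then dp = [1, 2, 3, 3, 4, 4, 2, 3, 1, 5, 6].
The maximum is 6; one witness is 4, 10, 16, 20, 20, 24 at positions 1,2,4,5,10,11.

6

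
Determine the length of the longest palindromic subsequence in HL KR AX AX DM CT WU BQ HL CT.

4

Using dp[i][j] = 2 + dp[i+1][j−1] if the ends match, else max(dp[i+1][j], dp[i][j−1]):
dp[1][10] = 4. A witness is HL AX AX HL at positions 1,3,4,9.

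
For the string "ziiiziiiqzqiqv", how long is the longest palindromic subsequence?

9

One longest palindromic subsequence is ziiiziiiz (positions 1,2,3,4,5,6,7,8,10); it reads the same forward and backward, and the interval DP gives dp[1][14] = 9.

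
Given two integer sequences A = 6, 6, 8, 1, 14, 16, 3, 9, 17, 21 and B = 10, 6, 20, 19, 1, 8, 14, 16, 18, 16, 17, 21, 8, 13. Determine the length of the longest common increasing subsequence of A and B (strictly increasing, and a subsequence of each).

For each value that appears in both, track the longest common increasing run ending there.
The best achievable length is 6; one witness is 6, 8, 14, 16, 17, 21 (A-positions 1,3,5,6,9,10, B-positions 2,6,7,8,11,12).

6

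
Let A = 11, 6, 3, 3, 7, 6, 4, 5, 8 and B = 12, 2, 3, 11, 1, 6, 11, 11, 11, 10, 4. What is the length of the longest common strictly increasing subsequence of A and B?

2

For each value that appears in both, track the longest common increasing run ending there.
The best achievable length is 2; one witness is 3, 6 (A-positions 3,6, B-positions 3,6).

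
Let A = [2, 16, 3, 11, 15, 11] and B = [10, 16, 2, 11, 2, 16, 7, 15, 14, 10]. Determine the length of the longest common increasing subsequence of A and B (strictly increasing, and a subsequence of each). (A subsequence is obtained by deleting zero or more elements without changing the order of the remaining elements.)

For each value that appears in both, track the longest common increasing run ending there.
The best achievable length is 3; one witness is 2, 11, 15 (A-positions 1,4,5, B-positions 3,4,8).

3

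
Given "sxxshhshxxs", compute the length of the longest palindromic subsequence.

10

Using dp[i][j] = 2 + dp[i+1][j−1] if the ends match, else max(dp[i+1][j], dp[i][j−1]):
dp[1][11] = 10. A witness is sxxshhsxxs at positions 1,2,3,4,5,6,7,9,10,11.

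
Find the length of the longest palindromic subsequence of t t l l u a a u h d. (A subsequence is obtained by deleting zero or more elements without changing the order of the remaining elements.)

4

One longest palindromic subsequence is uaau (positions 5,6,7,8); it reads the same forward and backward, and the interval DP gives dp[1][10] = 4.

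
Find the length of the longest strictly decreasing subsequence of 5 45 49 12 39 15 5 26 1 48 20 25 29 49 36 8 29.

Let dp[i] be the longest decreasing subsequence ending at position i. Then dp = [1, 1, 1, 2, 2, 3, 4, 3, 5, 2, 4, 4, 3, 1, 3, 5, 4].
The maximum is 5; one witness is 45, 39, 15, 5, 1 at positions 2,5,6,7,9.

5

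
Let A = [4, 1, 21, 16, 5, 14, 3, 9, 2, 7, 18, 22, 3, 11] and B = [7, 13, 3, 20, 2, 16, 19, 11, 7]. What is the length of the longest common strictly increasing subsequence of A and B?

A longest common strictly increasing subsequence is 7, 11 (length 2); it appears in order in both A and B, and no longer such subsequence exists.

2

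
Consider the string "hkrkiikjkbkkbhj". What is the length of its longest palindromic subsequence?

9

Using dp[i][j] = 2 + dp[i+1][j−1] if the ends match, else max(dp[i+1][j], dp[i][j−1]):
dp[1][15] = 9. A witness is hkkkjkkkh at positions 1,2,4,7,8,9,11,12,14.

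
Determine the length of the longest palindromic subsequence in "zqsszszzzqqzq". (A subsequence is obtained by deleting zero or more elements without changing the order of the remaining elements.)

8

Using dp[i][j] = 2 + dp[i+1][j−1] if the ends match, else max(dp[i+1][j], dp[i][j−1]):
dp[1][13] = 8. A witness is zqzzzzqz at positions 1,2,5,7,8,9,11,12.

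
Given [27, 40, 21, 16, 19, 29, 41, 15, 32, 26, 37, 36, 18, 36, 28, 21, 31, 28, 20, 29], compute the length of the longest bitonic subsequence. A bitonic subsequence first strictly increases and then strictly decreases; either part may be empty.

9

Let inc[i] be the LIS ending at i and dec[i] the longest strictly decreasing subsequence starting at i. inc = [1, 2, 1, 1, 2, 3, 4, 1, 4, 3, 5, 5, 2, 5, 4, 3, 5, 4, 3, 5], dec = [4, 6, 3, 2, 2, 4, 6, 1, 4, 3, 5, 4, 1, 4, 3, 2, 3, 2, 1, 1].
max_i inc[i]+dec[i]−1 = 9, with one witness 16, 19, 29, 41, 37, 36, 31, 28, 20.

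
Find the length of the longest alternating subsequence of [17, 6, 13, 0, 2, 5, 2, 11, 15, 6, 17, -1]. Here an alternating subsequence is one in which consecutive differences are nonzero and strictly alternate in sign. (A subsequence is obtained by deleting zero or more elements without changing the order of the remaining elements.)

10

Track the best alternating length ending on an up-step vs a down-step at each position: up/down = 1/1, 1/2, 3/2, 1/4, 5/4, 5/4, 5/6, 7/4, 7/2, 7/8, 9/1, 1/10.
The maximum over both is 10; one such subsequence is 17, 6, 13, 0, 5, 2, 11, 6, 17, -1.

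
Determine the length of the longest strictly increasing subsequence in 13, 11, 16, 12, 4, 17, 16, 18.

Let dp[i] be the longest increasing subsequence ending at position i. Then dp = [1, 1, 2, 2, 1, 3, 3, 4].
The maximum is 4; one witness is 13, 16, 17, 18 at positions 1,3,6,8.

4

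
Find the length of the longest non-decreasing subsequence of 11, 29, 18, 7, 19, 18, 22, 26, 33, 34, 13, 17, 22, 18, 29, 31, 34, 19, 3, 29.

8

Scanning left to right, the best length ending at each element is: 11→1, 29→2, 18→2, 7→1, 19→3, 18→3, 22→4, 26→5, 33→6, 34→7, 13→2, 17→3, 22→5, 18→4, 29→6, 31→7, 34→8, 19→5, 3→1, 29→7.
So the longest non-decreasing subsequence has length 8, e.g. 11, 18, 19, 22, 26, 33, 34, 34.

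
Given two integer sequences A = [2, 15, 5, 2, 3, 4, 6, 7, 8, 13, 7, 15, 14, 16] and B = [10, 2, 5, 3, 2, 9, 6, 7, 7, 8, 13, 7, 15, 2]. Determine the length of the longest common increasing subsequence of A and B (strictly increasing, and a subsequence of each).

For each value that appears in both, track the longest common increasing run ending there.
The best achievable length is 7; one witness is 2, 5, 6, 7, 8, 13, 15 (A-positions 1,3,7,8,9,10,12, B-positions 2,3,7,8,10,11,13).

7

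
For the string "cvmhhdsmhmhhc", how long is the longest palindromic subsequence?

Using dp[i][j] = 2 + dp[i+1][j−1] if the ends match, else max(dp[i+1][j], dp[i][j−1]):
dp[1][13] = 9. A witness is chhmhmhhc at positions 1,4,5,8,9,10,11,12,13.

9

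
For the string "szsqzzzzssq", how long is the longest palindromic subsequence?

One longest palindromic subsequence is sszzzzss (positions 1,3,5,6,7,8,9,10); it reads the same forward and backward, and the interval DP gives dp[1][11] = 8.

8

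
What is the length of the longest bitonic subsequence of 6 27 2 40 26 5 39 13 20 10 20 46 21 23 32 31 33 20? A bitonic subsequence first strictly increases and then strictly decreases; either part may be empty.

One longest bitonic subsequence is 2, 5, 13, 20, 21, 23, 32, 31, 20 (positions 3,6,8,9,13,14,15,16,18): it rises to 32 then falls. Length 9 is optimal.

9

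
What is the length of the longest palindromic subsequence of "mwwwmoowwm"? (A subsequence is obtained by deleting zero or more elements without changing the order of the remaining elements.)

One longest palindromic subsequence is mwwoowwm (positions 1,2,3,6,7,8,9,10); it reads the same forward and backward, and the interval DP gives dp[1][10] = 8.

8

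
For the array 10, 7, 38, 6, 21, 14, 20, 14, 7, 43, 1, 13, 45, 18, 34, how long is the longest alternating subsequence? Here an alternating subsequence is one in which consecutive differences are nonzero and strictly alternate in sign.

Track the best alternating length ending on an up-step vs a down-step at each position: up/down = 1/1, 1/2, 3/1, 1/4, 5/4, 5/6, 7/6, 5/8, 5/8, 9/1, 1/10, 11/10, 11/1, 11/12, 13/12.
The maximum over both is 13; one such subsequence is 10, 7, 38, 6, 21, 14, 20, 14, 43, 1, 45, 18, 34.

13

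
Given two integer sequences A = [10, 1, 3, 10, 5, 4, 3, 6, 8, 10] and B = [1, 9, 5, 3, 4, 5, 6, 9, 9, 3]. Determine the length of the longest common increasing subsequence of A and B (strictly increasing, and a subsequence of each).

A longest common strictly increasing subsequence is 1, 3, 4, 6 (length 4); it appears in order in both A and B, and no longer such subsequence exists.

4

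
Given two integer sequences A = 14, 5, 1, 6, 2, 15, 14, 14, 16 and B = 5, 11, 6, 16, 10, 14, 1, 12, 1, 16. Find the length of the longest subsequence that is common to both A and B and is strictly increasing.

A longest common strictly increasing subsequence is 5, 6, 14, 16 (length 4); it appears in order in both A and B, and no longer such subsequence exists.

4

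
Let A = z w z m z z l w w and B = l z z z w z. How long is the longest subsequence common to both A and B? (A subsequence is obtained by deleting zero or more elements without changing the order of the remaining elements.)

A longest common subsequence is zzzz (length 4); the LCS DP confirms no longer common subsequence exists.

4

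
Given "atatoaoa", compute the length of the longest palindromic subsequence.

5

One longest palindromic subsequence is aoaoa (positions 1,5,6,7,8); it reads the same forward and backward, and the interval DP gives dp[1][8] = 5.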